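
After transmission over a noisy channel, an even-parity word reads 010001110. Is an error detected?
Sum of received bits: 0+1+0+0+0+1+1+1+0 = 4; 4 mod 2 = 0. Result is 0 → no error detected.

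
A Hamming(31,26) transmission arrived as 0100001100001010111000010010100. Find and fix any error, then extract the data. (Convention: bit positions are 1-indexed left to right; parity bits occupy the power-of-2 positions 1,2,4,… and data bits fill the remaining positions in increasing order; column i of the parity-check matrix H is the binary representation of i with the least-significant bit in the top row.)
Syndrome s = H · r^T (mod 2), r = 0100001100001010111000010010100:
  s[0] = (1010101010101010101010101010101)·(0100001100001010111000010010100) mod 2 = 0+0+0+0+0+0+1+0+0+0+0+0+1+0+1+0+1+0+1+0+0+0+0+0+0+0+1+0+1+0+0 mod 2 = 1
  s[1] = (0110011001100110011001100110011)·(0100001100001010111000010010100) mod 2 = 0+1+0+0+0+0+1+0+0+0+0+0+0+0+1+0+0+1+1+0+0+0+0+0+0+0+1+0+0+0+0 mod 2 = 0
  s[2] = (0001111000011110000111100001111)·(0100001100001010111000010010100) mod 2 = 0+0+0+0+0+0+1+0+0+0+0+0+1+0+1+0+0+0+0+0+0+0+0+0+0+0+0+0+1+0+0 mod 2 = 0
  s[3] = (0000000111111110000000011111111)·(0100001100001010111000010010100) mod 2 = 0+0+0+0+0+0+0+1+0+0+0+0+1+0+1+0+0+0+0+0+0+0+0+1+0+0+1+0+1+0+0 mod 2 = 0
  s[4] = (0000000000000001111111111111111)·(0100001100001010111000010010100) mod 2 = 0+0+0+0+0+0+0+0+0+0+0+0+0+0+0+0+1+1+1+0+0+0+0+1+0+0+1+0+1+0+0 mod 2 = 0
Syndrome = 10000
Column 1 of H equals this syndrome → error at bit 1 (1-indexed).
Flip bit 1: 0100001100001010111000010010100 → 1100001100001010111000010010100
Extract data bits at positions {3,5,6,7,9,10,11,12,13,14,15,17,18,19,20,21,22,23,24,25,26,27,28,29,30,31}: 00010000101111000010010100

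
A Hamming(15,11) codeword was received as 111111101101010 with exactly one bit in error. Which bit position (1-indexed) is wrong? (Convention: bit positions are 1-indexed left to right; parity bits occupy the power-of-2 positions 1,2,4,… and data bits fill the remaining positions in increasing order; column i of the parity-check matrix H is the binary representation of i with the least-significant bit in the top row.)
Syndrome s = H · r^T (mod 2), r = 111111101101010:
  s[0] = (101010101010101)·(111111101101010) mod 2 = 1+0+1+0+1+0+1+0+1+0+0+0+0+0+0 mod 2 = 1
  s[1] = (011001100110011)·(111111101101010) mod 2 = 0+1+1+0+0+1+1+0+0+1+0+0+0+1+0 mod 2 = 0
  s[2] = (000111100001111)·(111111101101010) mod 2 = 0+0+0+1+1+1+1+0+0+0+0+1+0+1+0 mod 2 = 0
  s[3] = (000000011111111)·(111111101101010) mod 2 = 0+0+0+0+0+0+0+0+1+1+0+1+0+1+0 mod 2 = 0
Syndrome = 1000
Column i of H is the binary representation of i, so the syndrome is the binary index of the flipped bit.
Read s = 1000 with s[0] as LSB: 1·2^0 + 0·2^1 + 0·2^2 + 0·2^3 = 1.
Error is at bit position 1.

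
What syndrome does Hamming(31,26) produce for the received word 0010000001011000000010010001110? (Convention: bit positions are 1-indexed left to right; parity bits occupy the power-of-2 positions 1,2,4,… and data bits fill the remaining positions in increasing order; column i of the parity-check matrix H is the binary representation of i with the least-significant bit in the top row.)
Syndrome s = H · r^T (mod 2), r = 0010000001011000000010010001110:
  s[0] = (1010101010101010101010101010101)·(0010000001011000000010010001110) mod 2 = 0+0+1+0+0+0+0+0+0+0+0+0+1+0+0+0+0+0+0+0+1+0+0+0+0+0+0+0+1+0+0 mod 2 = 0
  s[1] = (0110011001100110011001100110011)·(0010000001011000000010010001110) mod 2 = 0+0+1+0+0+0+0+0+0+1+0+0+0+0+0+0+0+0+0+0+0+0+0+0+0+0+0+0+0+1+0 mod 2 = 1
  s[2] = (0001111000011110000111100001111)·(0010000001011000000010010001110) mod 2 = 0+0+0+0+0+0+0+0+0+0+0+1+1+0+0+0+0+0+0+0+1+0+0+0+0+0+0+1+1+1+0 mod 2 = 0
  s[3] = (0000000111111110000000011111111)·(0010000001011000000010010001110) mod 2 = 0+0+0+0+0+0+0+0+0+1+0+1+1+0+0+0+0+0+0+0+0+0+0+1+0+0+0+1+1+1+0 mod 2 = 1
  s[4] = (0000000000000001111111111111111)·(0010000001011000000010010001110) mod 2 = 0+0+0+0+0+0+0+0+0+0+0+0+0+0+0+0+0+0+0+0+1+0+0+1+0+0+0+1+1+1+0 mod 2 = 1
Syndrome = 01011
Non-zero syndrome: error at position 26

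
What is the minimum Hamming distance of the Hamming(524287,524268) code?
d_min = 3 (every single-error-correcting Hamming code has d_min = 3).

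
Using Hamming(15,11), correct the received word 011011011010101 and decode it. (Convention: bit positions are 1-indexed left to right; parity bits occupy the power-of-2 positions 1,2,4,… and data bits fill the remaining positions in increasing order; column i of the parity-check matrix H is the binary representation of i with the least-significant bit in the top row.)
Syndrome s = H · r^T (mod 2), r = 011011011010101:
  s[0] = (101010101010101)·(011011011010101) mod 2 = 0+0+1+0+1+0+0+0+1+0+1+0+1+0+1 mod 2 = 0
  s[1] = (011001100110011)·(011011011010101) mod 2 = 0+1+1+0+0+1+0+0+0+0+1+0+0+0+1 mod 2 = 1
  s[2] = (000111100001111)·(011011011010101) mod 2 = 0+0+0+0+1+1+0+0+0+0+0+0+1+0+1 mod 2 = 0
  s[3] = (000000011111111)·(011011011010101) mod 2 = 0+0+0+0+0+0+0+1+1+0+1+0+1+0+1 mod 2 = 1
Syndrome = 0101
Column 10 of H equals this syndrome → error at bit 10 (1-indexed).
Flip bit 10: 011011011010101 → 011011011110101
Extract data bits at positions {3,5,6,7,9,10,11,12,13,14,15}: 11101110101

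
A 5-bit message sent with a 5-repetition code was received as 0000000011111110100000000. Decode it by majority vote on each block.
Split into 5-bit blocks and majority-vote each:
  block 1 = 00000: 0 ones, 5 zeros → 0
  block 2 = 00011: 2 ones, 3 zeros → 0
  block 3 = 11111: 5 ones, 0 zeros → 1
  block 4 = 01000: 1 ones, 4 zeros → 0
  block 5 = 00000: 0 ones, 5 zeros → 0
Decoded = 00100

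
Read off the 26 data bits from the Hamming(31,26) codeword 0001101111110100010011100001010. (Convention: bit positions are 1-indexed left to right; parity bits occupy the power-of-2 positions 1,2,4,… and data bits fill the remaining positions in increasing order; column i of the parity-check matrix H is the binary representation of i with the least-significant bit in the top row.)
Parity bits occupy power-of-2 positions; data bits are at positions {3,5,6,7,9,10,11,12,13,14,15,17,18,19,20,21,22,23,24,25,26,27,28,29,30,31} (1-indexed).
Extract: c[3]=0 c[5]=1 c[6]=0 c[7]=1 c[9]=1 c[10]=1 c[11]=1 c[12]=1 c[13]=0 c[14]=1 c[15]=0 c[17]=0 c[18]=1 c[19]=0 c[20]=0 c[21]=1 c[22]=1 c[23]=1 c[24]=0 c[25]=0 c[26]=0 c[27]=0 c[28]=1 c[29]=0 c[30]=1 c[31]=0
Data = 01011111010010011100001010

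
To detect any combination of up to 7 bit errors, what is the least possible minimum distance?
Detecting e errors requires d_min ≥ e + 1 = 7 + 1 = 8.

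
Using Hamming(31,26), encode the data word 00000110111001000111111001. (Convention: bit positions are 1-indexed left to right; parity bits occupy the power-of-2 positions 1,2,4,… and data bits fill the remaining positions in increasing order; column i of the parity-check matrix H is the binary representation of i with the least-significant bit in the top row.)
Codeword c = d · G (mod 2), d = 00000110111001000111111001:
  c[0] = d·G[:,0] = (00000110111001000111111001)·(11011010101101010101010101) mod 2 = 0+0+0+0+0+0+1+0+1+0+1+0+0+1+0+0+0+1+0+1+0+1+0+0+0+1 mod 2 = 0
  c[1] = d·G[:,1] = (00000110111001000111111001)·(10110110011011001100110011) mod 2 = 0+0+0+0+0+1+1+0+0+1+1+0+0+1+0+0+0+1+0+0+1+1+0+0+0+1 mod 2 = 1
  c[2] = d·G[:,2] = (00000110111001000111111001)·(10000000000000000000000000) mod 2 = 0+0+0+0+0+0+0+0+0+0+0+0+0+0+0+0+0+0+0+0+0+0+0+0+0+0 mod 2 = 0
  c[3] = d·G[:,3] = (00000110111001000111111001)·(01110001111000111100001111) mod 2 = 0+0+0+0+0+0+0+0+1+1+1+0+0+0+0+0+0+1+0+0+0+0+1+0+0+1 mod 2 = 0
  c[4] = d·G[:,4] = (00000110111001000111111001)·(01000000000000000000000000) mod 2 = 0+0+0+0+0+0+0+0+0+0+0+0+0+0+0+0+0+0+0+0+0+0+0+0+0+0 mod 2 = 0
  c[5] = d·G[:,5] = (00000110111001000111111001)·(00100000000000000000000000) mod 2 = 0+0+0+0+0+0+0+0+0+0+0+0+0+0+0+0+0+0+0+0+0+0+0+0+0+0 mod 2 = 0
  c[6] = d·G[:,6] = (00000110111001000111111001)·(00010000000000000000000000) mod 2 = 0+0+0+0+0+0+0+0+0+0+0+0+0+0+0+0+0+0+0+0+0+0+0+0+0+0 mod 2 = 0
  c[7] = d·G[:,7] = (00000110111001000111111001)·(00001111111000000011111111) mod 2 = 0+0+0+0+0+1+1+0+1+1+1+0+0+0+0+0+0+0+1+1+1+1+1+0+0+1 mod 2 = 1
  c[8] = d·G[:,8] = (00000110111001000111111001)·(00001000000000000000000000) mod 2 = 0+0+0+0+0+0+0+0+0+0+0+0+0+0+0+0+0+0+0+0+0+0+0+0+0+0 mod 2 = 0
  c[9] = d·G[:,9] = (00000110111001000111111001)·(00000100000000000000000000) mod 2 = 0+0+0+0+0+1+0+0+0+0+0+0+0+0+0+0+0+0+0+0+0+0+0+0+0+0 mod 2 = 1
  c[10] = d·G[:,10] = (00000110111001000111111001)·(00000010000000000000000000) mod 2 = 0+0+0+0+0+0+1+0+0+0+0+0+0+0+0+0+0+0+0+0+0+0+0+0+0+0 mod 2 = 1
  c[11] = d·G[:,11] = (00000110111001000111111001)·(00000001000000000000000000) mod 2 = 0+0+0+0+0+0+0+0+0+0+0+0+0+0+0+0+0+0+0+0+0+0+0+0+0+0 mod 2 = 0
  c[12] = d·G[:,12] = (00000110111001000111111001)·(00000000100000000000000000) mod 2 = 0+0+0+0+0+0+0+0+1+0+0+0+0+0+0+0+0+0+0+0+0+0+0+0+0+0 mod 2 = 1
  c[13] = d·G[:,13] = (00000110111001000111111001)·(00000000010000000000000000) mod 2 = 0+0+0+0+0+0+0+0+0+1+0+0+0+0+0+0+0+0+0+0+0+0+0+0+0+0 mod 2 = 1
  c[14] = d·G[:,14] = (00000110111001000111111001)·(00000000001000000000000000) mod 2 = 0+0+0+0+0+0+0+0+0+0+1+0+0+0+0+0+0+0+0+0+0+0+0+0+0+0 mod 2 = 1
  c[15] = d·G[:,15] = (00000110111001000111111001)·(00000000000111111111111111) mod 2 = 0+0+0+0+0+0+0+0+0+0+0+0+0+1+0+0+0+1+1+1+1+1+1+0+0+1 mod 2 = 0
  c[16] = d·G[:,16] = (00000110111001000111111001)·(00000000000100000000000000) mod 2 = 0+0+0+0+0+0+0+0+0+0+0+0+0+0+0+0+0+0+0+0+0+0+0+0+0+0 mod 2 = 0
  c[17] = d·G[:,17] = (00000110111001000111111001)·(00000000000010000000000000) mod 2 = 0+0+0+0+0+0+0+0+0+0+0+0+0+0+0+0+0+0+0+0+0+0+0+0+0+0 mod 2 = 0
  c[18] = d·G[:,18] = (00000110111001000111111001)·(00000000000001000000000000) mod 2 = 0+0+0+0+0+0+0+0+0+0+0+0+0+1+0+0+0+0+0+0+0+0+0+0+0+0 mod 2 = 1
  c[19] = d·G[:,19] = (00000110111001000111111001)·(00000000000000100000000000) mod 2 = 0+0+0+0+0+0+0+0+0+0+0+0+0+0+0+0+0+0+0+0+0+0+0+0+0+0 mod 2 = 0
  c[20] = d·G[:,20] = (00000110111001000111111001)·(00000000000000010000000000) mod 2 = 0+0+0+0+0+0+0+0+0+0+0+0+0+0+0+0+0+0+0+0+0+0+0+0+0+0 mod 2 = 0
  c[21] = d·G[:,21] = (00000110111001000111111001)·(00000000000000001000000000) mod 2 = 0+0+0+0+0+0+0+0+0+0+0+0+0+0+0+0+0+0+0+0+0+0+0+0+0+0 mod 2 = 0
  c[22] = d·G[:,22] = (00000110111001000111111001)·(00000000000000000100000000) mod 2 = 0+0+0+0+0+0+0+0+0+0+0+0+0+0+0+0+0+1+0+0+0+0+0+0+0+0 mod 2 = 1
  c[23] = d·G[:,23] = (00000110111001000111111001)·(00000000000000000010000000) mod 2 = 0+0+0+0+0+0+0+0+0+0+0+0+0+0+0+0+0+0+1+0+0+0+0+0+0+0 mod 2 = 1
  c[24] = d·G[:,24] = (00000110111001000111111001)·(00000000000000000001000000) mod 2 = 0+0+0+0+0+0+0+0+0+0+0+0+0+0+0+0+0+0+0+1+0+0+0+0+0+0 mod 2 = 1
  c[25] = d·G[:,25] = (00000110111001000111111001)·(00000000000000000000100000) mod 2 = 0+0+0+0+0+0+0+0+0+0+0+0+0+0+0+0+0+0+0+0+1+0+0+0+0+0 mod 2 = 1
  c[26] = d·G[:,26] = (00000110111001000111111001)·(00000000000000000000010000) mod 2 = 0+0+0+0+0+0+0+0+0+0+0+0+0+0+0+0+0+0+0+0+0+1+0+0+0+0 mod 2 = 1
  c[27] = d·G[:,27] = (00000110111001000111111001)·(00000000000000000000001000) mod 2 = 0+0+0+0+0+0+0+0+0+0+0+0+0+0+0+0+0+0+0+0+0+0+1+0+0+0 mod 2 = 1
  c[28] = d·G[:,28] = (00000110111001000111111001)·(00000000000000000000000100) mod 2 = 0+0+0+0+0+0+0+0+0+0+0+0+0+0+0+0+0+0+0+0+0+0+0+0+0+0 mod 2 = 0
  c[29] = d·G[:,29] = (00000110111001000111111001)·(00000000000000000000000010) mod 2 = 0+0+0+0+0+0+0+0+0+0+0+0+0+0+0+0+0+0+0+0+0+0+0+0+0+0 mod 2 = 0
  c[30] = d·G[:,30] = (00000110111001000111111001)·(00000000000000000000000001) mod 2 = 0+0+0+0+0+0+0+0+0+0+0+0+0+0+0+0+0+0+0+0+0+0+0+0+0+1 mod 2 = 1
Codeword = 0100000101101110001000111111001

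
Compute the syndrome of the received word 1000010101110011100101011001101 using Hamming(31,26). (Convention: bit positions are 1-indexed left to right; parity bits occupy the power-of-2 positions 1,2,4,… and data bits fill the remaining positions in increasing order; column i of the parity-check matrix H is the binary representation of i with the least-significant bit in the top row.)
Syndrome s = H · r^T (mod 2), r = 1000010101110011100101011001101:
  s[0] = (1010101010101010101010101010101)·(1000010101110011100101011001101) mod 2 = 1+0+0+0+0+0+0+0+0+0+1+0+0+0+1+0+1+0+0+0+0+0+0+0+1+0+0+0+1+0+1 mod 2 = 1
  s[1] = (0110011001100110011001100110011)·(1000010101110011100101011001101) mod 2 = 0+0+0+0+0+1+0+0+0+1+1+0+0+0+1+0+0+0+0+0+0+1+0+0+0+0+0+0+0+0+1 mod 2 = 0
  s[2] = (0001111000011110000111100001111)·(1000010101110011100101011001101) mod 2 = 0+0+0+0+0+1+0+0+0+0+0+1+0+0+1+0+0+0+0+1+0+1+0+0+0+0+0+1+1+0+1 mod 2 = 0
  s[3] = (0000000111111110000000011111111)·(1000010101110011100101011001101) mod 2 = 0+0+0+0+0+0+0+1+0+1+1+1+0+0+1+0+0+0+0+0+0+0+0+1+1+0+0+1+1+0+1 mod 2 = 0
  s[4] = (0000000000000001111111111111111)·(1000010101110011100101011001101) mod 2 = 0+0+0+0+0+0+0+0+0+0+0+0+0+0+0+1+1+0+0+1+0+1+0+1+1+0+0+1+1+0+1 mod 2 = 1
Syndrome = 10001
Non-zero syndrome: error at position 17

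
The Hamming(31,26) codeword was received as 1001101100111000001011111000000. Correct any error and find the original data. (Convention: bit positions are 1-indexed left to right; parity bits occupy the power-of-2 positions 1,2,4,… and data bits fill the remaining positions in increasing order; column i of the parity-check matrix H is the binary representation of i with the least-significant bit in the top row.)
Syndrome s = H · r^T (mod 2), r = 1001101100111000001011111000000:
  s[0] = (1010101010101010101010101010101)·(1001101100111000001011111000000) mod 2 = 1+0+0+0+1+0+1+0+0+0+1+0+1+0+0+0+0+0+1+0+1+0+1+0+1+0+0+0+0+0+0 mod 2 = 1
  s[1] = (0110011001100110011001100110011)·(1001101100111000001011111000000) mod 2 = 0+0+0+0+0+0+1+0+0+0+1+0+0+0+0+0+0+0+1+0+0+1+1+0+0+0+0+0+0+0+0 mod 2 = 1
  s[2] = (0001111000011110000111100001111)·(1001101100111000001011111000000) mod 2 = 0+0+0+1+1+0+1+0+0+0+0+1+1+0+0+0+0+0+0+0+1+1+1+0+0+0+0+0+0+0+0 mod 2 = 0
  s[3] = (0000000111111110000000011111111)·(1001101100111000001011111000000) mod 2 = 0+0+0+0+0+0+0+1+0+0+1+1+1+0+0+0+0+0+0+0+0+0+0+1+1+0+0+0+0+0+0 mod 2 = 0
  s[4] = (0000000000000001111111111111111)·(1001101100111000001011111000000) mod 2 = 0+0+0+0+0+0+0+0+0+0+0+0+0+0+0+0+0+0+1+0+1+1+1+1+1+0+0+0+0+0+0 mod 2 = 0
Syndrome = 11000
Column 3 of H equals this syndrome → error at bit 3 (1-indexed).
Flip bit 3: 1001101100111000001011111000000 → 1011101100111000001011111000000
Extract data bits at positions {3,5,6,7,9,10,11,12,13,14,15,17,18,19,20,21,22,23,24,25,26,27,28,29,30,31}: 11010011100001011111000000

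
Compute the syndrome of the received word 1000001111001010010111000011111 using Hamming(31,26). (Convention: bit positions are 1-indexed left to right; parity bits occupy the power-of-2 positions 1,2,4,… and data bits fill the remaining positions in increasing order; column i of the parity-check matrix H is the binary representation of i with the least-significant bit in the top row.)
Syndrome s = H · r^T (mod 2), r = 1000001111001010010111000011111:
  s[0] = (1010101010101010101010101010101)·(1000001111001010010111000011111) mod 2 = 1+0+0+0+0+0+1+0+1+0+0+0+1+0+1+0+0+0+0+0+1+0+0+0+0+0+1+0+1+0+1 mod 2 = 1
  s[1] = (0110011001100110011001100110011)·(1000001111001010010111000011111) mod 2 = 0+0+0+0+0+0+1+0+0+1+0+0+0+0+1+0+0+1+0+0+0+1+0+0+0+0+1+0+0+1+1 mod 2 = 0
  s[2] = (0001111000011110000111100001111)·(1000001111001010010111000011111) mod 2 = 0+0+0+0+0+0+1+0+0+0+0+0+1+0+1+0+0+0+0+1+1+1+0+0+0+0+0+1+1+1+1 mod 2 = 0
  s[3] = (0000000111111110000000011111111)·(1000001111001010010111000011111) mod 2 = 0+0+0+0+0+0+0+1+1+1+0+0+1+0+1+0+0+0+0+0+0+0+0+0+0+0+1+1+1+1+1 mod 2 = 0
  s[4] = (0000000000000001111111111111111)·(1000001111001010010111000011111) mod 2 = 0+0+0+0+0+0+0+0+0+0+0+0+0+0+0+0+0+1+0+1+1+1+0+0+0+0+1+1+1+1+1 mod 2 = 1
Syndrome = 10001
Non-zero syndrome: error at position 17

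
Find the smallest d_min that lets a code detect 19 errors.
Detecting e errors requires d_min ≥ e + 1 = 19 + 1 = 20.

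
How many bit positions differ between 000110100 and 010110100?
XOR = 010000000, count of 1s = 1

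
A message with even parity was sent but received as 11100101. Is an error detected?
Sum of received bits: 1+1+1+0+0+1+0+1 = 5; 5 mod 2 = 1. Result is 1 ≠ 0 → error detected.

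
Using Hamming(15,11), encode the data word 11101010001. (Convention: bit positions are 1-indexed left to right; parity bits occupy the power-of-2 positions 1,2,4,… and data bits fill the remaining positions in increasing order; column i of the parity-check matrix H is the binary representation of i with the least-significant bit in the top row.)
Codeword c = d · G (mod 2), d = 11101010001:
  c[0] = d·G[:,0] = (11101010001)·(11011010101) mod 2 = 1+1+0+0+1+0+1+0+0+0+1 mod 2 = 1
  c[1] = d·G[:,1] = (11101010001)·(10110110011) mod 2 = 1+0+1+0+0+0+1+0+0+0+1 mod 2 = 0
  c[2] = d·G[:,2] = (11101010001)·(10000000000) mod 2 = 1+0+0+0+0+0+0+0+0+0+0 mod 2 = 1
  c[3] = d·G[:,3] = (11101010001)·(01110001111) mod 2 = 0+1+1+0+0+0+0+0+0+0+1 mod 2 = 1
  c[4] = d·G[:,4] = (11101010001)·(01000000000) mod 2 = 0+1+0+0+0+0+0+0+0+0+0 mod 2 = 1
  c[5] = d·G[:,5] = (11101010001)·(00100000000) mod 2 = 0+0+1+0+0+0+0+0+0+0+0 mod 2 = 1
  c[6] = d·G[:,6] = (11101010001)·(00010000000) mod 2 = 0+0+0+0+0+0+0+0+0+0+0 mod 2 = 0
  c[7] = d·G[:,7] = (11101010001)·(00001111111) mod 2 = 0+0+0+0+1+0+1+0+0+0+1 mod 2 = 1
  c[8] = d·G[:,8] = (11101010001)·(00001000000) mod 2 = 0+0+0+0+1+0+0+0+0+0+0 mod 2 = 1
  c[9] = d·G[:,9] = (11101010001)·(00000100000) mod 2 = 0+0+0+0+0+0+0+0+0+0+0 mod 2 = 0
  c[10] = d·G[:,10] = (11101010001)·(00000010000) mod 2 = 0+0+0+0+0+0+1+0+0+0+0 mod 2 = 1
  c[11] = d·G[:,11] = (11101010001)·(00000001000) mod 2 = 0+0+0+0+0+0+0+0+0+0+0 mod 2 = 0
  c[12] = d·G[:,12] = (11101010001)·(00000000100) mod 2 = 0+0+0+0+0+0+0+0+0+0+0 mod 2 = 0
  c[13] = d·G[:,13] = (11101010001)·(00000000010) mod 2 = 0+0+0+0+0+0+0+0+0+0+0 mod 2 = 0
  c[14] = d·G[:,14] = (11101010001)·(00000000001) mod 2 = 0+0+0+0+0+0+0+0+0+0+1 mod 2 = 1
Codeword = 101111011010001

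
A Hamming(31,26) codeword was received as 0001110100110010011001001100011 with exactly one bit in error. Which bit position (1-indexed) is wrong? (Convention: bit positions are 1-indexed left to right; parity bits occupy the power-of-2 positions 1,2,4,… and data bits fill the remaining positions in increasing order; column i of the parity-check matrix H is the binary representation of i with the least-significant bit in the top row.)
Syndrome s = H · r^T (mod 2), r = 0001110100110010011001001100011:
  s[0] = (1010101010101010101010101010101)·(0001110100110010011001001100011) mod 2 = 0+0+0+0+1+0+0+0+0+0+1+0+0+0+1+0+0+0+1+0+0+0+0+0+1+0+0+0+0+0+1 mod 2 = 0
  s[1] = (0110011001100110011001100110011)·(0001110100110010011001001100011) mod 2 = 0+0+0+0+0+1+0+0+0+0+1+0+0+0+1+0+0+1+1+0+0+1+0+0+0+1+0+0+0+1+1 mod 2 = 1
  s[2] = (0001111000011110000111100001111)·(0001110100110010011001001100011) mod 2 = 0+0+0+1+1+1+0+0+0+0+0+1+0+0+1+0+0+0+0+0+0+1+0+0+0+0+0+0+0+1+1 mod 2 = 0
  s[3] = (0000000111111110000000011111111)·(0001110100110010011001001100011) mod 2 = 0+0+0+0+0+0+0+1+0+0+1+1+0+0+1+0+0+0+0+0+0+0+0+0+1+1+0+0+0+1+1 mod 2 = 0
  s[4] = (0000000000000001111111111111111)·(0001110100110010011001001100011) mod 2 = 0+0+0+0+0+0+0+0+0+0+0+0+0+0+0+0+0+1+1+0+0+1+0+0+1+1+0+0+0+1+1 mod 2 = 1
Syndrome = 01001
Column i of H is the binary representation of i, so the syndrome is the binary index of the flipped bit.
Read s = 01001 with s[0] as LSB: 0·2^0 + 1·2^1 + 0·2^2 + 0·2^3 + 1·2^4 = 18.
Error is at bit position 18.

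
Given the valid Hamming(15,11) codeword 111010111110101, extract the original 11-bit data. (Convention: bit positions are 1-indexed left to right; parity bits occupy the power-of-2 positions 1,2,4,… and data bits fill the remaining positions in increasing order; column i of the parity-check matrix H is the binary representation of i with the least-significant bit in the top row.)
Parity bits occupy power-of-2 positions; data bits are at positions {3,5,6,7,9,10,11,12,13,14,15} (1-indexed).
Extract: c[3]=1 c[5]=1 c[6]=0 c[7]=1 c[9]=1 c[10]=1 c[11]=1 c[12]=0 c[13]=1 c[14]=0 c[15]=1
Data = 11011110101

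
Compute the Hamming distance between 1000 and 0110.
XOR = 1110, count of 1s = 3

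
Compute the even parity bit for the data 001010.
Sum of data bits: 0+0+1+0+1+0 = 2.
2 mod 2 = 0, so parity bit = 0.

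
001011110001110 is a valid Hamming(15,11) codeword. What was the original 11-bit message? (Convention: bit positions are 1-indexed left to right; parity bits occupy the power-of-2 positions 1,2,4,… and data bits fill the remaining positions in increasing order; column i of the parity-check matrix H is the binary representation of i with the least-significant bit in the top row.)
Parity bits occupy power-of-2 positions; data bits are at positions {3,5,6,7,9,10,11,12,13,14,15} (1-indexed).
Extract: c[3]=1 c[5]=1 c[6]=1 c[7]=1 c[9]=0 c[10]=0 c[11]=0 c[12]=1 c[13]=1 c[14]=1 c[15]=0
Data = 11110001110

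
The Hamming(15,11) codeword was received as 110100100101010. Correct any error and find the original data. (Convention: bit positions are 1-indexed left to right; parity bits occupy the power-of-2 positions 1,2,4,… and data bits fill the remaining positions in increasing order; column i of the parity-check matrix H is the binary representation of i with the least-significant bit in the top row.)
Syndrome s = H · r^T (mod 2), r = 110100100101010:
  s[0] = (101010101010101)·(110100100101010) mod 2 = 1+0+0+0+0+0+1+0+0+0+0+0+0+0+0 mod 2 = 0
  s[1] = (011001100110011)·(110100100101010) mod 2 = 0+1+0+0+0+0+1+0+0+1+0+0+0+1+0 mod 2 = 0
  s[2] = (000111100001111)·(110100100101010) mod 2 = 0+0+0+1+0+0+1+0+0+0+0+1+0+1+0 mod 2 = 0
  s[3] = (000000011111111)·(110100100101010) mod 2 = 0+0+0+0+0+0+0+0+0+1+0+1+0+1+0 mod 2 = 1
Syndrome = 0001
Column 8 of H equals this syndrome → error at bit 8 (1-indexed).
Flip bit 8: 110100100101010 → 110100110101010
Extract data bits at positions {3,5,6,7,9,10,11,12,13,14,15}: 00010101010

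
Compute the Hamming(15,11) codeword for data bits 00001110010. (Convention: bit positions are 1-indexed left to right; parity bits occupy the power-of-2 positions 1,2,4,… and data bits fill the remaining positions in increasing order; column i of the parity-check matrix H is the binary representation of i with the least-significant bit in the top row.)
Codeword c = d · G (mod 2), d = 00001110010:
  c[0] = d·G[:,0] = (00001110010)·(11011010101) mod 2 = 0+0+0+0+1+0+1+0+0+0+0 mod 2 = 0
  c[1] = d·G[:,1] = (00001110010)·(10110110011) mod 2 = 0+0+0+0+0+1+1+0+0+1+0 mod 2 = 1
  c[2] = d·G[:,2] = (00001110010)·(10000000000) mod 2 = 0+0+0+0+0+0+0+0+0+0+0 mod 2 = 0
  c[3] = d·G[:,3] = (00001110010)·(01110001111) mod 2 = 0+0+0+0+0+0+0+0+0+1+0 mod 2 = 1
  c[4] = d·G[:,4] = (00001110010)·(01000000000) mod 2 = 0+0+0+0+0+0+0+0+0+0+0 mod 2 = 0
  c[5] = d·G[:,5] = (00001110010)·(00100000000) mod 2 = 0+0+0+0+0+0+0+0+0+0+0 mod 2 = 0
  c[6] = d·G[:,6] = (00001110010)·(00010000000) mod 2 = 0+0+0+0+0+0+0+0+0+0+0 mod 2 = 0
  c[7] = d·G[:,7] = (00001110010)·(00001111111) mod 2 = 0+0+0+0+1+1+1+0+0+1+0 mod 2 = 0
  c[8] = d·G[:,8] = (00001110010)·(00001000000) mod 2 = 0+0+0+0+1+0+0+0+0+0+0 mod 2 = 1
  c[9] = d·G[:,9] = (00001110010)·(00000100000) mod 2 = 0+0+0+0+0+1+0+0+0+0+0 mod 2 = 1
  c[10] = d·G[:,10] = (00001110010)·(00000010000) mod 2 = 0+0+0+0+0+0+1+0+0+0+0 mod 2 = 1
  c[11] = d·G[:,11] = (00001110010)·(00000001000) mod 2 = 0+0+0+0+0+0+0+0+0+0+0 mod 2 = 0
  c[12] = d·G[:,12] = (00001110010)·(00000000100) mod 2 = 0+0+0+0+0+0+0+0+0+0+0 mod 2 = 0
  c[13] = d·G[:,13] = (00001110010)·(00000000010) mod 2 = 0+0+0+0+0+0+0+0+0+1+0 mod 2 = 1
  c[14] = d·G[:,14] = (00001110010)·(00000000001) mod 2 = 0+0+0+0+0+0+0+0+0+0+0 mod 2 = 0
Codeword = 010100001110010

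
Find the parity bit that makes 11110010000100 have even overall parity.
Sum of data bits: 1+1+1+1+0+0+1+0+0+0+0+1+0+0 = 6.
6 mod 2 = 0, so parity bit = 0.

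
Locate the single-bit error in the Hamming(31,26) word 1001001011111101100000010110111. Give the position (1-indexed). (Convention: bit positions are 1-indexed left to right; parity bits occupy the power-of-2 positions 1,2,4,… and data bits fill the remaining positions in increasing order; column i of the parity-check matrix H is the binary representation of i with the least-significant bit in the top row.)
Syndrome s = H · r^T (mod 2), r = 1001001011111101100000010110111:
  s[0] = (1010101010101010101010101010101)·(1001001011111101100000010110111) mod 2 = 1+0+0+0+0+0+1+0+1+0+1+0+1+0+0+0+1+0+0+0+0+0+0+0+0+0+1+0+1+0+1 mod 2 = 1
  s[1] = (0110011001100110011001100110011)·(1001001011111101100000010110111) mod 2 = 0+0+0+0+0+0+1+0+0+1+1+0+0+1+0+0+0+0+0+0+0+0+0+0+0+1+1+0+0+1+1 mod 2 = 0
  s[2] = (0001111000011110000111100001111)·(1001001011111101100000010110111) mod 2 = 0+0+0+1+0+0+1+0+0+0+0+1+1+1+0+0+0+0+0+0+0+0+0+0+0+0+0+0+1+1+1 mod 2 = 0
  s[3] = (0000000111111110000000011111111)·(1001001011111101100000010110111) mod 2 = 0+0+0+0+0+0+0+0+1+1+1+1+1+1+0+0+0+0+0+0+0+0+0+1+0+1+1+0+1+1+1 mod 2 = 0
  s[4] = (0000000000000001111111111111111)·(1001001011111101100000010110111) mod 2 = 0+0+0+0+0+0+0+0+0+0+0+0+0+0+0+1+1+0+0+0+0+0+0+1+0+1+1+0+1+1+1 mod 2 = 0
Syndrome = 10000
Column i of H is the binary representation of i, so the syndrome is the binary index of the flipped bit.
Read s = 10000 with s[0] as LSB: 1·2^0 + 0·2^1 + 0·2^2 + 0·2^3 + 0·2^4 = 1.
Error is at bit position 1.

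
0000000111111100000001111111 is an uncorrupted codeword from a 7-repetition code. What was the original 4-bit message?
Split into 7-bit blocks: 0000000 1111111 0000000 1111111
Data = 0101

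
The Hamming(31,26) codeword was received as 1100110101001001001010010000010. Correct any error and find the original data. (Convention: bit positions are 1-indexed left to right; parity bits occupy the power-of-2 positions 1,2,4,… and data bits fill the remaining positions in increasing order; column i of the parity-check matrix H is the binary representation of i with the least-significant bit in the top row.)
Syndrome s = H · r^T (mod 2), r = 1100110101001001001010010000010:
  s[0] = (1010101010101010101010101010101)·(1100110101001001001010010000010) mod 2 = 1+0+0+0+1+0+0+0+0+0+0+0+1+0+0+0+0+0+1+0+1+0+0+0+0+0+0+0+0+0+0 mod 2 = 1
  s[1] = (0110011001100110011001100110011)·(1100110101001001001010010000010) mod 2 = 0+1+0+0+0+1+0+0+0+1+0+0+0+0+0+0+0+0+1+0+0+0+0+0+0+0+0+0+0+1+0 mod 2 = 1
  s[2] = (0001111000011110000111100001111)·(1100110101001001001010010000010) mod 2 = 0+0+0+0+1+1+0+0+0+0+0+0+1+0+0+0+0+0+0+0+1+0+0+0+0+0+0+0+0+1+0 mod 2 = 1
  s[3] = (0000000111111110000000011111111)·(1100110101001001001010010000010) mod 2 = 0+0+0+0+0+0+0+1+0+1+0+0+1+0+0+0+0+0+0+0+0+0+0+1+0+0+0+0+0+1+0 mod 2 = 1
  s[4] = (0000000000000001111111111111111)·(1100110101001001001010010000010) mod 2 = 0+0+0+0+0+0+0+0+0+0+0+0+0+0+0+1+0+0+1+0+1+0+0+1+0+0+0+0+0+1+0 mod 2 = 1
Syndrome = 11111
Column 31 of H equals this syndrome → error at bit 31 (1-indexed).
Flip bit 31: 1100110101001001001010010000010 → 1100110101001001001010010000011
Extract data bits at positions {3,5,6,7,9,10,11,12,13,14,15,17,18,19,20,21,22,23,24,25,26,27,28,29,30,31}: 01100100100001010010000011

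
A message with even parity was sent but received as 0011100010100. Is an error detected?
Sum of received bits: 0+0+1+1+1+0+0+0+1+0+1+0+0 = 5; 5 mod 2 = 1. Result is 1 ≠ 0 → error detected.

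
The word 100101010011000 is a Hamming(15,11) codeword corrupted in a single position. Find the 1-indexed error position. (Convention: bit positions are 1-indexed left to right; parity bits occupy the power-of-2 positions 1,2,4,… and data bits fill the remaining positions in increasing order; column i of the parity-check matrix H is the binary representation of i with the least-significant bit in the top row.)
Syndrome s = H · r^T (mod 2), r = 100101010011000:
  s[0] = (101010101010101)·(100101010011000) mod 2 = 1+0+0+0+0+0+0+0+0+0+1+0+0+0+0 mod 2 = 0
  s[1] = (011001100110011)·(100101010011000) mod 2 = 0+0+0+0+0+1+0+0+0+0+1+0+0+0+0 mod 2 = 0
  s[2] = (000111100001111)·(100101010011000) mod 2 = 0+0+0+1+0+1+0+0+0+0+0+1+0+0+0 mod 2 = 1
  s[3] = (000000011111111)·(100101010011000) mod 2 = 0+0+0+0+0+0+0+1+0+0+1+1+0+0+0 mod 2 = 1
Syndrome = 0011
Column i of H is the binary representation of i, so the syndrome is the binary index of the flipped bit.
Read s = 0011 with s[0] as LSB: 0·2^0 + 0·2^1 + 1·2^2 + 1·2^3 = 12.
Error is at bit position 12.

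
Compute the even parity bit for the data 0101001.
Sum of data bits: 0+1+0+1+0+0+1 = 3.
3 mod 2 = 1, so parity bit = 1.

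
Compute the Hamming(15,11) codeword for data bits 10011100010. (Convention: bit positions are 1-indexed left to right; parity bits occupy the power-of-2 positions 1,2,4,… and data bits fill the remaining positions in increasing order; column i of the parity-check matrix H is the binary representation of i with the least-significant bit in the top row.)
Codeword c = d · G (mod 2), d = 10011100010:
  c[0] = d·G[:,0] = (10011100010)·(11011010101) mod 2 = 1+0+0+1+1+0+0+0+0+0+0 mod 2 = 1
  c[1] = d·G[:,1] = (10011100010)·(10110110011) mod 2 = 1+0+0+1+0+1+0+0+0+1+0 mod 2 = 0
  c[2] = d·G[:,2] = (10011100010)·(10000000000) mod 2 = 1+0+0+0+0+0+0+0+0+0+0 mod 2 = 1
  c[3] = d·G[:,3] = (10011100010)·(01110001111) mod 2 = 0+0+0+1+0+0+0+0+0+1+0 mod 2 = 0
  c[4] = d·G[:,4] = (10011100010)·(01000000000) mod 2 = 0+0+0+0+0+0+0+0+0+0+0 mod 2 = 0
  c[5] = d·G[:,5] = (10011100010)·(00100000000) mod 2 = 0+0+0+0+0+0+0+0+0+0+0 mod 2 = 0
  c[6] = d·G[:,6] = (10011100010)·(00010000000) mod 2 = 0+0+0+1+0+0+0+0+0+0+0 mod 2 = 1
  c[7] = d·G[:,7] = (10011100010)·(00001111111) mod 2 = 0+0+0+0+1+1+0+0+0+1+0 mod 2 = 1
  c[8] = d·G[:,8] = (10011100010)·(00001000000) mod 2 = 0+0+0+0+1+0+0+0+0+0+0 mod 2 = 1
  c[9] = d·G[:,9] = (10011100010)·(00000100000) mod 2 = 0+0+0+0+0+1+0+0+0+0+0 mod 2 = 1
  c[10] = d·G[:,10] = (10011100010)·(00000010000) mod 2 = 0+0+0+0+0+0+0+0+0+0+0 mod 2 = 0
  c[11] = d·G[:,11] = (10011100010)·(00000001000) mod 2 = 0+0+0+0+0+0+0+0+0+0+0 mod 2 = 0
  c[12] = d·G[:,12] = (10011100010)·(00000000100) mod 2 = 0+0+0+0+0+0+0+0+0+0+0 mod 2 = 0
  c[13] = d·G[:,13] = (10011100010)·(00000000010) mod 2 = 0+0+0+0+0+0+0+0+0+1+0 mod 2 = 1
  c[14] = d·G[:,14] = (10011100010)·(00000000001) mod 2 = 0+0+0+0+0+0+0+0+0+0+0 mod 2 = 0
Codeword = 101000111100010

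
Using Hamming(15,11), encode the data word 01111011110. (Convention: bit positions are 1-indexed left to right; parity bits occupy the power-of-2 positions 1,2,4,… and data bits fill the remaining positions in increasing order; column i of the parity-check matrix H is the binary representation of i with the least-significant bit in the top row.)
Codeword c = d · G (mod 2), d = 01111011110:
  c[0] = d·G[:,0] = (01111011110)·(11011010101) mod 2 = 0+1+0+1+1+0+1+0+1+0+0 mod 2 = 1
  c[1] = d·G[:,1] = (01111011110)·(10110110011) mod 2 = 0+0+1+1+0+0+1+0+0+1+0 mod 2 = 0
  c[2] = d·G[:,2] = (01111011110)·(10000000000) mod 2 = 0+0+0+0+0+0+0+0+0+0+0 mod 2 = 0
  c[3] = d·G[:,3] = (01111011110)·(01110001111) mod 2 = 0+1+1+1+0+0+0+1+1+1+0 mod 2 = 0
  c[4] = d·G[:,4] = (01111011110)·(01000000000) mod 2 = 0+1+0+0+0+0+0+0+0+0+0 mod 2 = 1
  c[5] = d·G[:,5] = (01111011110)·(00100000000) mod 2 = 0+0+1+0+0+0+0+0+0+0+0 mod 2 = 1
  c[6] = d·G[:,6] = (01111011110)·(00010000000) mod 2 = 0+0+0+1+0+0+0+0+0+0+0 mod 2 = 1
  c[7] = d·G[:,7] = (01111011110)·(00001111111) mod 2 = 0+0+0+0+1+0+1+1+1+1+0 mod 2 = 1
  c[8] = d·G[:,8] = (01111011110)·(00001000000) mod 2 = 0+0+0+0+1+0+0+0+0+0+0 mod 2 = 1
  c[9] = d·G[:,9] = (01111011110)·(00000100000) mod 2 = 0+0+0+0+0+0+0+0+0+0+0 mod 2 = 0
  c[10] = d·G[:,10] = (01111011110)·(00000010000) mod 2 = 0+0+0+0+0+0+1+0+0+0+0 mod 2 = 1
  c[11] = d·G[:,11] = (01111011110)·(00000001000) mod 2 = 0+0+0+0+0+0+0+1+0+0+0 mod 2 = 1
  c[12] = d·G[:,12] = (01111011110)·(00000000100) mod 2 = 0+0+0+0+0+0+0+0+1+0+0 mod 2 = 1
  c[13] = d·G[:,13] = (01111011110)·(00000000010) mod 2 = 0+0+0+0+0+0+0+0+0+1+0 mod 2 = 1
  c[14] = d·G[:,14] = (01111011110)·(00000000001) mod 2 = 0+0+0+0+0+0+0+0+0+0+0 mod 2 = 0
Codeword = 100011111011110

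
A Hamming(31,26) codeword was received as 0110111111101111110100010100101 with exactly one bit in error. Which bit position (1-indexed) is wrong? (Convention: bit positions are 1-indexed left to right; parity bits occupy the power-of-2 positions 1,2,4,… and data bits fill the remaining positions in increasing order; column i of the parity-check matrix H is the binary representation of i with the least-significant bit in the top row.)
Syndrome s = H · r^T (mod 2), r = 0110111111101111110100010100101:
  s[0] = (1010101010101010101010101010101)·(0110111111101111110100010100101) mod 2 = 0+0+1+0+1+0+1+0+1+0+1+0+1+0+1+0+1+0+0+0+0+0+0+0+0+0+0+0+1+0+1 mod 2 = 0
  s[1] = (0110011001100110011001100110011)·(0110111111101111110100010100101) mod 2 = 0+1+1+0+0+1+1+0+0+1+1+0+0+1+1+0+0+1+0+0+0+0+0+0+0+1+0+0+0+0+1 mod 2 = 1
  s[2] = (0001111000011110000111100001111)·(0110111111101111110100010100101) mod 2 = 0+0+0+0+1+1+1+0+0+0+0+0+1+1+1+0+0+0+0+1+0+0+0+0+0+0+0+0+1+0+1 mod 2 = 1
  s[3] = (0000000111111110000000011111111)·(0110111111101111110100010100101) mod 2 = 0+0+0+0+0+0+0+1+1+1+1+0+1+1+1+0+0+0+0+0+0+0+0+1+0+1+0+0+1+0+1 mod 2 = 1
  s[4] = (0000000000000001111111111111111)·(0110111111101111110100010100101) mod 2 = 0+0+0+0+0+0+0+0+0+0+0+0+0+0+0+1+1+1+0+1+0+0+0+1+0+1+0+0+1+0+1 mod 2 = 0
Syndrome = 01110
Column i of H is the binary representation of i, so the syndrome is the binary index of the flipped bit.
Read s = 01110 with s[0] as LSB: 0·2^0 + 1·2^1 + 1·2^2 + 1·2^3 + 0·2^4 = 14.
Error is at bit position 14.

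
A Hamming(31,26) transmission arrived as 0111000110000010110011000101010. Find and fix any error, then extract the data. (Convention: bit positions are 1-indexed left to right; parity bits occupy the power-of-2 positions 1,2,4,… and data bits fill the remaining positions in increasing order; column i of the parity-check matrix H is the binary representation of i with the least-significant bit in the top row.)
Syndrome s = H · r^T (mod 2), r = 0111000110000010110011000101010:
  s[0] = (1010101010101010101010101010101)·(0111000110000010110011000101010) mod 2 = 0+0+1+0+0+0+0+0+1+0+0+0+0+0+1+0+1+0+0+0+1+0+0+0+0+0+0+0+0+0+0 mod 2 = 1
  s[1] = (0110011001100110011001100110011)·(0111000110000010110011000101010) mod 2 = 0+1+1+0+0+0+0+0+0+0+0+0+0+0+1+0+0+1+0+0+0+1+0+0+0+1+0+0+0+1+0 mod 2 = 1
  s[2] = (0001111000011110000111100001111)·(0111000110000010110011000101010) mod 2 = 0+0+0+1+0+0+0+0+0+0+0+0+0+0+1+0+0+0+0+0+1+1+0+0+0+0+0+1+0+1+0 mod 2 = 0
  s[3] = (0000000111111110000000011111111)·(0111000110000010110011000101010) mod 2 = 0+0+0+0+0+0+0+1+1+0+0+0+0+0+1+0+0+0+0+0+0+0+0+0+0+1+0+1+0+1+0 mod 2 = 0
  s[4] = (0000000000000001111111111111111)·(0111000110000010110011000101010) mod 2 = 0+0+0+0+0+0+0+0+0+0+0+0+0+0+0+0+1+1+0+0+1+1+0+0+0+1+0+1+0+1+0 mod 2 = 1
Syndrome = 11001
Column 19 of H equals this syndrome → error at bit 19 (1-indexed).
Flip bit 19: 0111000110000010110011000101010 → 0111000110000010111011000101010
Extract data bits at positions {3,5,6,7,9,10,11,12,13,14,15,17,18,19,20,21,22,23,24,25,26,27,28,29,30,31}: 10001000001111011000101010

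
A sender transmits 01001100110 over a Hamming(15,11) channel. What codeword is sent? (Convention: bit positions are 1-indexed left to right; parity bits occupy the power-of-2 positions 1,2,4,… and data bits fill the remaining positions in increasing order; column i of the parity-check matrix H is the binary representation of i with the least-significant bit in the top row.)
Codeword c = d · G (mod 2), d = 01001100110:
  c[0] = d·G[:,0] = (01001100110)·(11011010101) mod 2 = 0+1+0+0+1+0+0+0+1+0+0 mod 2 = 1
  c[1] = d·G[:,1] = (01001100110)·(10110110011) mod 2 = 0+0+0+0+0+1+0+0+0+1+0 mod 2 = 0
  c[2] = d·G[:,2] = (01001100110)·(10000000000) mod 2 = 0+0+0+0+0+0+0+0+0+0+0 mod 2 = 0
  c[3] = d·G[:,3] = (01001100110)·(01110001111) mod 2 = 0+1+0+0+0+0+0+0+1+1+0 mod 2 = 1
  c[4] = d·G[:,4] = (01001100110)·(01000000000) mod 2 = 0+1+0+0+0+0+0+0+0+0+0 mod 2 = 1
  c[5] = d·G[:,5] = (01001100110)·(00100000000) mod 2 = 0+0+0+0+0+0+0+0+0+0+0 mod 2 = 0
  c[6] = d·G[:,6] = (01001100110)·(00010000000) mod 2 = 0+0+0+0+0+0+0+0+0+0+0 mod 2 = 0
  c[7] = d·G[:,7] = (01001100110)·(00001111111) mod 2 = 0+0+0+0+1+1+0+0+1+1+0 mod 2 = 0
  c[8] = d·G[:,8] = (01001100110)·(00001000000) mod 2 = 0+0+0+0+1+0+0+0+0+0+0 mod 2 = 1
  c[9] = d·G[:,9] = (01001100110)·(00000100000) mod 2 = 0+0+0+0+0+1+0+0+0+0+0 mod 2 = 1
  c[10] = d·G[:,10] = (01001100110)·(00000010000) mod 2 = 0+0+0+0+0+0+0+0+0+0+0 mod 2 = 0
  c[11] = d·G[:,11] = (01001100110)·(00000001000) mod 2 = 0+0+0+0+0+0+0+0+0+0+0 mod 2 = 0
  c[12] = d·G[:,12] = (01001100110)·(00000000100) mod 2 = 0+0+0+0+0+0+0+0+1+0+0 mod 2 = 1
  c[13] = d·G[:,13] = (01001100110)·(00000000010) mod 2 = 0+0+0+0+0+0+0+0+0+1+0 mod 2 = 1
  c[14] = d·G[:,14] = (01001100110)·(00000000001) mod 2 = 0+0+0+0+0+0+0+0+0+0+0 mod 2 = 0
Codeword = 100110001100110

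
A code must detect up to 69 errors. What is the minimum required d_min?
Detecting e errors requires d_min ≥ e + 1 = 69 + 1 = 70.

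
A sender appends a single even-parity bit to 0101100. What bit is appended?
Sum of data bits: 0+1+0+1+1+0+0 = 3.
3 mod 2 = 1, so parity bit = 1.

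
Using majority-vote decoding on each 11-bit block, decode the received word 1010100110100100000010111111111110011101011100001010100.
Split into 11-bit blocks and majority-vote each:
  block 1 = 10101001101: 6 ones, 5 zeros → 1
  block 2 = 00100000010: 2 ones, 9 zeros → 0
  block 3 = 11111111111: 11 ones, 0 zeros → 1
  block 4 = 00111010111: 7 ones, 4 zeros → 1
  block 5 = 00001010100: 3 ones, 8 zeros → 0
Decoded = 10110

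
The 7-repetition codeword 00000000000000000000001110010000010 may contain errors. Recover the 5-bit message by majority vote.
Split into 7-bit blocks and majority-vote each:
  block 1 = 0000000: 0 ones, 7 zeros → 0
  block 2 = 0000000: 0 ones, 7 zeros → 0
  block 3 = 0000000: 0 ones, 7 zeros → 0
  block 4 = 0111001: 4 ones, 3 zeros → 1
  block 5 = 0000010: 1 ones, 6 zeros → 0
Decoded = 00010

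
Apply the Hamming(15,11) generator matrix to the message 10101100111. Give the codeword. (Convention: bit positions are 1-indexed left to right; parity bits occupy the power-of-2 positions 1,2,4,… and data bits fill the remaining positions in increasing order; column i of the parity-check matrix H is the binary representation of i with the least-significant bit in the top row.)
Codeword c = d · G (mod 2), d = 10101100111:
  c[0] = d·G[:,0] = (10101100111)·(11011010101) mod 2 = 1+0+0+0+1+0+0+0+1+0+1 mod 2 = 0
  c[1] = d·G[:,1] = (10101100111)·(10110110011) mod 2 = 1+0+1+0+0+1+0+0+0+1+1 mod 2 = 1
  c[2] = d·G[:,2] = (10101100111)·(10000000000) mod 2 = 1+0+0+0+0+0+0+0+0+0+0 mod 2 = 1
  c[3] = d·G[:,3] = (10101100111)·(01110001111) mod 2 = 0+0+1+0+0+0+0+0+1+1+1 mod 2 = 0
  c[4] = d·G[:,4] = (10101100111)·(01000000000) mod 2 = 0+0+0+0+0+0+0+0+0+0+0 mod 2 = 0
  c[5] = d·G[:,5] = (10101100111)·(00100000000) mod 2 = 0+0+1+0+0+0+0+0+0+0+0 mod 2 = 1
  c[6] = d·G[:,6] = (10101100111)·(00010000000) mod 2 = 0+0+0+0+0+0+0+0+0+0+0 mod 2 = 0
  c[7] = d·G[:,7] = (10101100111)·(00001111111) mod 2 = 0+0+0+0+1+1+0+0+1+1+1 mod 2 = 1
  c[8] = d·G[:,8] = (10101100111)·(00001000000) mod 2 = 0+0+0+0+1+0+0+0+0+0+0 mod 2 = 1
  c[9] = d·G[:,9] = (10101100111)·(00000100000) mod 2 = 0+0+0+0+0+1+0+0+0+0+0 mod 2 = 1
  c[10] = d·G[:,10] = (10101100111)·(00000010000) mod 2 = 0+0+0+0+0+0+0+0+0+0+0 mod 2 = 0
  c[11] = d·G[:,11] = (10101100111)·(00000001000) mod 2 = 0+0+0+0+0+0+0+0+0+0+0 mod 2 = 0
  c[12] = d·G[:,12] = (10101100111)·(00000000100) mod 2 = 0+0+0+0+0+0+0+0+1+0+0 mod 2 = 1
  c[13] = d·G[:,13] = (10101100111)·(00000000010) mod 2 = 0+0+0+0+0+0+0+0+0+1+0 mod 2 = 1
  c[14] = d·G[:,14] = (10101100111)·(00000000001) mod 2 = 0+0+0+0+0+0+0+0+0+0+1 mod 2 = 1
Codeword = 011001011100111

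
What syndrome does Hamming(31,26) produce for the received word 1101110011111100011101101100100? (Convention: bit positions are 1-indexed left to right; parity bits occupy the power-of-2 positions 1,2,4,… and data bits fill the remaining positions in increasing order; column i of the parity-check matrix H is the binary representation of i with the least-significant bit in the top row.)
Syndrome s = H · r^T (mod 2), r = 1101110011111100011101101100100:
  s[0] = (1010101010101010101010101010101)·(1101110011111100011101101100100) mod 2 = 1+0+0+0+1+0+0+0+1+0+1+0+1+0+0+0+0+0+1+0+0+0+1+0+1+0+0+0+1+0+0 mod 2 = 1
  s[1] = (0110011001100110011001100110011)·(1101110011111100011101101100100) mod 2 = 0+1+0+0+0+1+0+0+0+1+1+0+0+1+0+0+0+1+1+0+0+1+1+0+0+1+0+0+0+0+0 mod 2 = 0
  s[2] = (0001111000011110000111100001111)·(1101110011111100011101101100100) mod 2 = 0+0+0+1+1+1+0+0+0+0+0+1+1+1+0+0+0+0+0+1+0+1+1+0+0+0+0+0+1+0+0 mod 2 = 0
  s[3] = (0000000111111110000000011111111)·(1101110011111100011101101100100) mod 2 = 0+0+0+0+0+0+0+0+1+1+1+1+1+1+0+0+0+0+0+0+0+0+0+0+1+1+0+0+1+0+0 mod 2 = 1
  s[4] = (0000000000000001111111111111111)·(1101110011111100011101101100100) mod 2 = 0+0+0+0+0+0+0+0+0+0+0+0+0+0+0+0+0+1+1+1+0+1+1+0+1+1+0+0+1+0+0 mod 2 = 0
Syndrome = 10010
Non-zero syndrome: error at position 9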